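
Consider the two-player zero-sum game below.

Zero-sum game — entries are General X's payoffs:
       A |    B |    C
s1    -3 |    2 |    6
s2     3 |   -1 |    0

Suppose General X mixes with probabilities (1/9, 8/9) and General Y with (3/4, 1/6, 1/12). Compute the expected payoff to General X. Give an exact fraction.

Against (3/4, 1/6, 1/12), each row's expected payoff is s1: -17/12; s2: 25/12.
Taking the (1/9, 8/9)-weighted average: (1/9)·(-17/12) + (8/9)·(25/12) = 61/36.

61/36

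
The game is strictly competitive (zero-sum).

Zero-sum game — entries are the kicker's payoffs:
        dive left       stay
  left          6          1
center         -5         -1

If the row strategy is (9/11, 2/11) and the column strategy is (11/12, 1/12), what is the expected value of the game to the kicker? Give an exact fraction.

491/132

Against (11/12, 1/12), each row's expected payoff is left: 67/12; center: -14/3.
Taking the (9/11, 2/11)-weighted average: (9/11)·(67/12) + (2/11)·(-14/3) = 491/132.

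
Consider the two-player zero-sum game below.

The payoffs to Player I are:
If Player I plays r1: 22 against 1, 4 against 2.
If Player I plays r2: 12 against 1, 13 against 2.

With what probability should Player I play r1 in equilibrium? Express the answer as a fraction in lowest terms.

Row minima are 4 and 12, so Player I's maximin is 12; column maxima are 22 and 13, so Player II's minimax is 13. These differ, so the equilibrium is in mixed strategies.
Let Player I play r1 with probability p. Player II is indifferent when 22p + 12(1−p) = 4p + 13(1−p), giving p = 1/19.

1/19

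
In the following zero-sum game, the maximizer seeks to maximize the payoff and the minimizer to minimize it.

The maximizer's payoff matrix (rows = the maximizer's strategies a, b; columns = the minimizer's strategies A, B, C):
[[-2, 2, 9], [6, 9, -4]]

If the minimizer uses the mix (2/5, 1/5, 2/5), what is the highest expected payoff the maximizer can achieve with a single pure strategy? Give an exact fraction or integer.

a: (-2)·(2/5) + (2)·(1/5) + (9)·(2/5) = 16/5.
b: (6)·(2/5) + (9)·(1/5) + (-4)·(2/5) = 13/5.
The best pure response is a with expected payoff 16/5.

16/5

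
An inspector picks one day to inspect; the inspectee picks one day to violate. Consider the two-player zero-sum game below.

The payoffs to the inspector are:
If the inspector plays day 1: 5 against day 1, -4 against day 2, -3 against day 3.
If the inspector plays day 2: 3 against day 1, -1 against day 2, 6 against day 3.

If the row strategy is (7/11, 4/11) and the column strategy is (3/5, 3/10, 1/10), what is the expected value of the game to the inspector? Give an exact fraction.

Against (3/5, 3/10, 1/10), each row's expected payoff is day 1: 3/2; day 2: 21/10.
Taking the (7/11, 4/11)-weighted average: (7/11)·(3/2) + (4/11)·(21/10) = 189/110.

189/110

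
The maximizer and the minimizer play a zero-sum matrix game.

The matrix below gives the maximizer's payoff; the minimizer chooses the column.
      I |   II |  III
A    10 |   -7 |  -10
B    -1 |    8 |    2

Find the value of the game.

10/23

Column II is strictly dominated by III for the minimizer (it gives the maximizer more in every row).
The remaining 2×2 game on (A, B) × (I, III) has no saddle point. Let the maximizer play A with probability p; indifference gives 10p − (1−p) = −10p + 2(1−p), so p = 3/23.
Similarly the minimizer's optimal q on I is 12/23, and the value is 10·(12/23) + (-10)·(11/23) = 10/23.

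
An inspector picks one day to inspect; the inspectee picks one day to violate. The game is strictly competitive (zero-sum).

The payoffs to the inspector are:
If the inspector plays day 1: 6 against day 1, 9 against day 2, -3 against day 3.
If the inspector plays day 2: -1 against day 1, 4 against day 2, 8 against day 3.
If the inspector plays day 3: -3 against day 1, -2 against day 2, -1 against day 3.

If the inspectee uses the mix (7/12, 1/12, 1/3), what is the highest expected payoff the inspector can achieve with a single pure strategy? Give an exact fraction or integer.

13/4

day 1: (6)·(7/12) + (9)·(1/12) + (-3)·(1/3) = 13/4.
day 2: (-1)·(7/12) + (4)·(1/12) + (8)·(1/3) = 29/12.
day 3: (-3)·(7/12) + (-2)·(1/12) + (-1)·(1/3) = -9/4.
The best pure response is day 1 with expected payoff 13/4.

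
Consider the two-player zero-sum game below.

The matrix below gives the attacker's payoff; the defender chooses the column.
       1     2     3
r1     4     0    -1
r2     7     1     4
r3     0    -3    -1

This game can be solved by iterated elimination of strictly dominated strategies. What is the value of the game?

1

Row r1 is strictly dominated by row r2 (7>4, 1>0, 4>-1); eliminate r1.
Column 1 is strictly dominated by 2 for the defender (1<7, -3<0); eliminate 1.
Column 3 is strictly dominated by 2 for the defender (1<4, -3<-1); eliminate 3.
Row r3 is strictly dominated by row r2 (1>-3); eliminate r3.
Only (r2, 2) remains, with payoff 1.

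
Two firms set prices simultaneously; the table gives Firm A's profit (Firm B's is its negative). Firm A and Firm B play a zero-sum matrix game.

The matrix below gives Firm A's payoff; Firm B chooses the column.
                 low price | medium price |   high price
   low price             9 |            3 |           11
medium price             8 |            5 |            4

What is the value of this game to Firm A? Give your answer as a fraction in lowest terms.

Column low price is strictly dominated by medium price for Firm B (it gives Firm A more in every row).
The remaining 2×2 game on (low price, medium price) × (medium price, high price) has no saddle point. Let Firm A play low price with probability p; indifference gives 3p + 5(1−p) = 11p + 4(1−p), so p = 1/9.
Similarly Firm B's optimal q on medium price is 7/9, and the value is 3·(7/9) + (11)·(2/9) = 43/9.

43/9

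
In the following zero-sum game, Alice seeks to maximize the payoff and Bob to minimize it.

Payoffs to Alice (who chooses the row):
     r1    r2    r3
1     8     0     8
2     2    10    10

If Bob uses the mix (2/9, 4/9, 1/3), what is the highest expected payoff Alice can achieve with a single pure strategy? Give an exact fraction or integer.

74/9

1: (8)·(2/9) + (0)·(4/9) + (8)·(1/3) = 40/9.
2: (2)·(2/9) + (10)·(4/9) + (10)·(1/3) = 74/9.
The best pure response is 2 with expected payoff 74/9.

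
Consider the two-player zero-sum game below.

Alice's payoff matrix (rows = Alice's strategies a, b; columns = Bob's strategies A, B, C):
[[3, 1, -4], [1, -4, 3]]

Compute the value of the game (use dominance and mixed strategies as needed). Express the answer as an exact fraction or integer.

Column A is strictly dominated by B for Bob (it gives Alice more in every row).
The remaining 2×2 game on (a, b) × (B, C) has no saddle point. Let Alice play a with probability p; indifference gives p − 4(1−p) = −4p + 3(1−p), so p = 7/12.
Similarly Bob's optimal q on B is 7/12, and the value is 1·(7/12) + (-4)·(5/12) = -13/12.

-13/12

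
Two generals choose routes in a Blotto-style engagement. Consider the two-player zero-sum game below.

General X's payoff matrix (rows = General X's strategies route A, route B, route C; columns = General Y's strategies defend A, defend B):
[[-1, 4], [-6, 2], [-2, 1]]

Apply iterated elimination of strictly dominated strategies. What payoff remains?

Row route C is strictly dominated by row route A (-1>-2, 4>1); eliminate route C.
Column defend B is strictly dominated by defend A for General Y (-1<4, -6<2); eliminate defend B.
Row route B is strictly dominated by row route A (-1>-6); eliminate route B.
Only (route A, defend A) remains, with payoff -1.

-1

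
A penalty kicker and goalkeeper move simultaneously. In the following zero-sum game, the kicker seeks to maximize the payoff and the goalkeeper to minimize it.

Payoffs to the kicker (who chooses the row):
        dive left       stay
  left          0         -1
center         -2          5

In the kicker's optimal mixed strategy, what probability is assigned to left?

7/8

Row minima are -1 and -2, so the kicker's maximin is -1; column maxima are 0 and 5, so the goalkeeper's minimax is 0. These differ, so the equilibrium is in mixed strategies.
Let the kicker play left with probability p. The goalkeeper is indifferent when −2(1−p) = −p + 5(1−p), giving p = 7/8.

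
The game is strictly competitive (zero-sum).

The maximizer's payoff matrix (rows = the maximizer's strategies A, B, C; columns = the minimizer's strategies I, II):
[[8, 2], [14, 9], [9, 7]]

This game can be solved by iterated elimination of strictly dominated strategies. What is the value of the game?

9

Row A is strictly dominated by row B (14>8, 9>2); eliminate A.
Row C is strictly dominated by row B (14>9, 9>7); eliminate C.
Column I is strictly dominated by II for the minimizer (9<14); eliminate I.
Only (B, II) remains, with payoff 9.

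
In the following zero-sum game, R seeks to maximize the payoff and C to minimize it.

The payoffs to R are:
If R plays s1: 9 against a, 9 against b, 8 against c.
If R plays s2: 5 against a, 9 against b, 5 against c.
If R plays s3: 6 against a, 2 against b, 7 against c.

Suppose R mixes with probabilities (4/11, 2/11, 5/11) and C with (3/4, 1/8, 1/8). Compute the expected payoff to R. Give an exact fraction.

597/88

Against (3/4, 1/8, 1/8), each row's expected payoff is s1: 71/8; s2: 11/2; s3: 45/8.
Taking the (4/11, 2/11, 5/11)-weighted average: (4/11)·(71/8) + (2/11)·(11/2) + (5/11)·(45/8) = 597/88.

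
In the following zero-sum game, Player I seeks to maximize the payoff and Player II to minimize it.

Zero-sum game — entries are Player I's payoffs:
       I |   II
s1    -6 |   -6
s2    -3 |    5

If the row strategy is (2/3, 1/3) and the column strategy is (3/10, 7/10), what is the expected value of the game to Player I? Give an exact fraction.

-47/15

Against (3/10, 7/10), each row's expected payoff is s1: -6; s2: 13/5.
Taking the (2/3, 1/3)-weighted average: (2/3)·(-6) + (1/3)·(13/5) = -47/15.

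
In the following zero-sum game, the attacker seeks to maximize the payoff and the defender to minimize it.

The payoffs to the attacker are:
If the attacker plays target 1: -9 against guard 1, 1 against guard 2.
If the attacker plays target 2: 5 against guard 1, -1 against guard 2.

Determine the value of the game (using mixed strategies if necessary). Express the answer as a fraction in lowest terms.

Row minima are -9 and -1, so the attacker's maximin is -1; column maxima are 5 and 1, so the defender's minimax is 1. These differ, so the equilibrium is in mixed strategies.
Let the attacker play target 1 with probability p. The defender is indifferent when −9p + 5(1−p) = p − (1−p), giving p = 3/8.
Let the defender play guard 1 with probability q. The attacker is indifferent when −9q + (1−q) = 5q − (1−q), giving q = 1/8.
The value is -9·(1/8) + (1)·(7/8) = -1/4.

-1/4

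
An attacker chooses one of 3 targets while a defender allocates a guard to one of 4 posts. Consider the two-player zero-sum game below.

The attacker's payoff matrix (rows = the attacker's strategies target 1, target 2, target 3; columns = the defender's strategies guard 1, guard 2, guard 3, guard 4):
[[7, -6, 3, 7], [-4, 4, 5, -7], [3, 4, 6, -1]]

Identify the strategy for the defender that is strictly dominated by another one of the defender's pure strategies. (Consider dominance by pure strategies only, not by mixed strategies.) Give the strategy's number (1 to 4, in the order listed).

3

The defender prefers columns that give the attacker less. Compare guard 3 with guard 2: -6 < 3, 4 < 5, 4 < 6.
So guard 2 strictly dominates guard 3 for the defender; guard 3 is strictly dominated.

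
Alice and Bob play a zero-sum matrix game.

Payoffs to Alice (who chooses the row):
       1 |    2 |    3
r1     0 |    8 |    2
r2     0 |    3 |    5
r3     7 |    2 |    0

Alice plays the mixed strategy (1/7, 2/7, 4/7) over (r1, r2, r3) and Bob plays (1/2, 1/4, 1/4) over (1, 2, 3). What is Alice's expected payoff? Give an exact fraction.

45/14

Against (1/2, 1/4, 1/4), each row's expected payoff is r1: 5/2; r2: 2; r3: 4.
Taking the (1/7, 2/7, 4/7)-weighted average: (1/7)·(5/2) + (2/7)·(2) + (4/7)·(4) = 45/14.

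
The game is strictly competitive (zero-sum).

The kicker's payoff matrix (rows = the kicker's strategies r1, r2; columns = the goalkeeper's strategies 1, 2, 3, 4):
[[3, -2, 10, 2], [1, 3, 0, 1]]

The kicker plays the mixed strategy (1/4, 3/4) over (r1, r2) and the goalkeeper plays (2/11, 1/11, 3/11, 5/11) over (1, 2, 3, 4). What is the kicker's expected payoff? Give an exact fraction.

Against (2/11, 1/11, 3/11, 5/11), each row's expected payoff is r1: 4; r2: 10/11.
Taking the (1/4, 3/4)-weighted average: (1/4)·(4) + (3/4)·(10/11) = 37/22.

37/22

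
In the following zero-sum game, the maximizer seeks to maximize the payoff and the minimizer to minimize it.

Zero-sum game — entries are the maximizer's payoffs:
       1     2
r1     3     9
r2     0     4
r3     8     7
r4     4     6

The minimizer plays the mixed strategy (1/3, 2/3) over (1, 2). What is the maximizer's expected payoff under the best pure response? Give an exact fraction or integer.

r1: (3)·(1/3) + (9)·(2/3) = 7.
r2: (0)·(1/3) + (4)·(2/3) = 8/3.
r3: (8)·(1/3) + (7)·(2/3) = 22/3.
r4: (4)·(1/3) + (6)·(2/3) = 16/3.
The best pure response is r3 with expected payoff 22/3.

22/3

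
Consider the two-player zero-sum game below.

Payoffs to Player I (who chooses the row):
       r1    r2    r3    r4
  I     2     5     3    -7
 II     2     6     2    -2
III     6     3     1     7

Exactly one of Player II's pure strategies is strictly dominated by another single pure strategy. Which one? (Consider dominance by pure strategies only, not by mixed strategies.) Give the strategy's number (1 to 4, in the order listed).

Player II prefers columns that give Player I less. Compare r2 with r3: 3 < 5, 2 < 6, 1 < 3.
So r3 strictly dominates r2 for Player II; r2 is strictly dominated.

2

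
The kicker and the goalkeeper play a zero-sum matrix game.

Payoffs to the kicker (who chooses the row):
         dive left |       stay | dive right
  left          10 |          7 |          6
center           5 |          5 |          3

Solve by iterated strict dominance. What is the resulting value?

6

Column stay is strictly dominated by dive right for the goalkeeper (6<7, 3<5); eliminate stay.
Row center is strictly dominated by row left (10>5, 6>3); eliminate center.
Column dive left is strictly dominated by dive right for the goalkeeper (6<10); eliminate dive left.
Only (left, dive right) remains, with payoff 6.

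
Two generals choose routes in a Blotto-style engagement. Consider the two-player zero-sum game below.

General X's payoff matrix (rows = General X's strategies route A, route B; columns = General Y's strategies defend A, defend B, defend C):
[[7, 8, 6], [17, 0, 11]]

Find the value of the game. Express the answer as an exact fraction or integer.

Column defend A is strictly dominated by defend C for General Y (it gives General X more in every row).
The remaining 2×2 game on (route A, route B) × (defend B, defend C) has no saddle point. Let General X play route A with probability p; indifference gives 8p = 6p + 11(1−p), so p = 11/13.
Similarly General Y's optimal q on defend B is 5/13, and the value is 8·(5/13) + (6)·(8/13) = 88/13.

88/13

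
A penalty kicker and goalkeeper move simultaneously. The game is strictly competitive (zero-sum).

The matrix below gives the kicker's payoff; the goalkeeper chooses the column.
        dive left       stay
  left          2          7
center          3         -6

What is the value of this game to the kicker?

Row minima are 2 and -6, so the kicker's maximin is 2; column maxima are 3 and 7, so the goalkeeper's minimax is 3. These differ, so the equilibrium is in mixed strategies.
Let the kicker play left with probability p. The goalkeeper is indifferent when 2p + 3(1−p) = 7p − 6(1−p), giving p = 9/14.
Let the goalkeeper play dive left with probability q. The kicker is indifferent when 2q + 7(1−q) = 3q − 6(1−q), giving q = 13/14.
The value is 2·(13/14) + (7)·(1/14) = 33/14.

33/14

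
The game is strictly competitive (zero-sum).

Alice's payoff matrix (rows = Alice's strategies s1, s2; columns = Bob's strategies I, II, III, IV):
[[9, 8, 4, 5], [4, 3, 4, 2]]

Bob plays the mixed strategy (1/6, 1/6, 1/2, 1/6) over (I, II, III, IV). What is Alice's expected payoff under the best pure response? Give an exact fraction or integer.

17/3

s1: (9)·(1/6) + (8)·(1/6) + (4)·(1/2) + (5)·(1/6) = 17/3.
s2: (4)·(1/6) + (3)·(1/6) + (4)·(1/2) + (2)·(1/6) = 7/2.
The best pure response is s1 with expected payoff 17/3.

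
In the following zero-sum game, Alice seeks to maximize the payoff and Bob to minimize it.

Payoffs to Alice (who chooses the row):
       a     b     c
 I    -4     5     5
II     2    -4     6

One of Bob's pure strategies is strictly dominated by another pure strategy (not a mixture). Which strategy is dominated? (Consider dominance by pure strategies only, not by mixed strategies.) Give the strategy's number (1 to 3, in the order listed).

Bob prefers columns that give Alice less. Compare c with a: -4 < 5, 2 < 6.
So a strictly dominates c for Bob; c is strictly dominated.

3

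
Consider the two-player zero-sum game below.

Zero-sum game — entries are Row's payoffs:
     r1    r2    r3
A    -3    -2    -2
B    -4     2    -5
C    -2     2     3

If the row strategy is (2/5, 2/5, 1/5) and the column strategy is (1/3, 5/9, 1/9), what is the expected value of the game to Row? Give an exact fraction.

-49/45

Against (1/3, 5/9, 1/9), each row's expected payoff is A: -7/3; B: -7/9; C: 7/9.
Taking the (2/5, 2/5, 1/5)-weighted average: (2/5)·(-7/3) + (2/5)·(-7/9) + (1/5)·(7/9) = -49/45.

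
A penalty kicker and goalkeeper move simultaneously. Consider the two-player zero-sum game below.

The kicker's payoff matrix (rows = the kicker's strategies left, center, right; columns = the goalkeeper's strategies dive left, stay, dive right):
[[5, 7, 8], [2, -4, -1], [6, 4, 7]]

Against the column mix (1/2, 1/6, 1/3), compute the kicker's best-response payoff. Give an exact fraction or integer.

19/3

left: (5)·(1/2) + (7)·(1/6) + (8)·(1/3) = 19/3.
center: (2)·(1/2) + (-4)·(1/6) + (-1)·(1/3) = 0.
right: (6)·(1/2) + (4)·(1/6) + (7)·(1/3) = 6.
The best pure response is left with expected payoff 19/3.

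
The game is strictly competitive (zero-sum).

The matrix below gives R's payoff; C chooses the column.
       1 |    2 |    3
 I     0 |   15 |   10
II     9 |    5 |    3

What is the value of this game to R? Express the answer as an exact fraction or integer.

Column 2 is strictly dominated by 3 for C (it gives R more in every row).
The remaining 2×2 game on (I, II) × (1, 3) has no saddle point. Let R play I with probability p; indifference gives 9(1−p) = 10p + 3(1−p), so p = 3/8.
Similarly C's optimal q on 1 is 7/16, and the value is 0·(7/16) + (10)·(9/16) = 45/8.

45/8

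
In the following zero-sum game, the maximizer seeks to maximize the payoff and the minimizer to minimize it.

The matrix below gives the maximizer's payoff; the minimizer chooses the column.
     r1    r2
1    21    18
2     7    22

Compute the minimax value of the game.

Row minima are 18 and 7, so the maximizer's maximin is 18; column maxima are 21 and 22, so the minimizer's minimax is 21. These differ, so the equilibrium is in mixed strategies.
Let the maximizer play 1 with probability p. The minimizer is indifferent when 21p + 7(1−p) = 18p + 22(1−p), giving p = 5/6.
Let the minimizer play r1 with probability q. The maximizer is indifferent when 21q + 18(1−q) = 7q + 22(1−q), giving q = 2/9.
The value is 21·(2/9) + (18)·(7/9) = 56/3.

56/3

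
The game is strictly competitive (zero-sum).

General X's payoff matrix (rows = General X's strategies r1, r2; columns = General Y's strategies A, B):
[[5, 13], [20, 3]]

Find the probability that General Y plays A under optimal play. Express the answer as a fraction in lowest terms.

Row minima are 5 and 3, so General X's maximin is 5; column maxima are 20 and 13, so General Y's minimax is 13. These differ, so the equilibrium is in mixed strategies.
Let General Y play A with probability q. General X is indifferent when 5q + 13(1−q) = 20q + 3(1−q), giving q = 2/5.

2/5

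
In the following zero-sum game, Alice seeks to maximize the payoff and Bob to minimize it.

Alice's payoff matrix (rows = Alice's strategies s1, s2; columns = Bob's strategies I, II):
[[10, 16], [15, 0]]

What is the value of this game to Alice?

80/7

Row minima are 10 and 0, so Alice's maximin is 10; column maxima are 15 and 16, so Bob's minimax is 15. These differ, so the equilibrium is in mixed strategies.
Let Alice play s1 with probability p. Bob is indifferent when 10p + 15(1−p) = 16p, giving p = 5/7.
Let Bob play I with probability q. Alice is indifferent when 10q + 16(1−q) = 15q, giving q = 16/21.
The value is 10·(16/21) + (16)·(5/21) = 80/7.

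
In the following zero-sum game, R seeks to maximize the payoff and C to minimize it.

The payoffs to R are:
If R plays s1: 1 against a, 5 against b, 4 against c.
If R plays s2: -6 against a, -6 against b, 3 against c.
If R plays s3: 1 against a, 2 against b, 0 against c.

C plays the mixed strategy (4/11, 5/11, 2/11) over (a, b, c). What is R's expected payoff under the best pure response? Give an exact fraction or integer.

s1: (1)·(4/11) + (5)·(5/11) + (4)·(2/11) = 37/11.
s2: (-6)·(4/11) + (-6)·(5/11) + (3)·(2/11) = -48/11.
s3: (1)·(4/11) + (2)·(5/11) + (0)·(2/11) = 14/11.
The best pure response is s1 with expected payoff 37/11.

37/11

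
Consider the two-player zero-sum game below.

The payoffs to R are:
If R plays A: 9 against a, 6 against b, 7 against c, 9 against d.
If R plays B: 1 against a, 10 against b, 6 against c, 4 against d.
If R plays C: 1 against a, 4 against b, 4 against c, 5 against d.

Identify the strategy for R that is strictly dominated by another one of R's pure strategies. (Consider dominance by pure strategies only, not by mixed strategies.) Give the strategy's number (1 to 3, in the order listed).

Compare C with A: 9 > 1, 6 > 4, 7 > 4, 9 > 5.
So A strictly dominates C for R; C is strictly dominated.

3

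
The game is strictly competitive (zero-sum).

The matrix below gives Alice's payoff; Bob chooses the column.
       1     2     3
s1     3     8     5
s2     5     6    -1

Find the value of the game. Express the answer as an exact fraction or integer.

Column 2 is strictly dominated by 1 for Bob (it gives Alice more in every row).
The remaining 2×2 game on (s1, s2) × (1, 3) has no saddle point. Let Alice play s1 with probability p; indifference gives 3p + 5(1−p) = 5p − (1−p), so p = 3/4.
Similarly Bob's optimal q on 1 is 3/4, and the value is 3·(3/4) + (5)·(1/4) = 7/2.

7/2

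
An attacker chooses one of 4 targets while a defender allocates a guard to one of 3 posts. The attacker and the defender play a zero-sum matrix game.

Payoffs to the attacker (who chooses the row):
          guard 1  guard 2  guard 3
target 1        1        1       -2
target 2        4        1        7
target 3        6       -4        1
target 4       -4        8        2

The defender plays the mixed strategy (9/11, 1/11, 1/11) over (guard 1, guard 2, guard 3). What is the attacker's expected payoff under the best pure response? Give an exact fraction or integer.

51/11

target 1: (1)·(9/11) + (1)·(1/11) + (-2)·(1/11) = 8/11.
target 2: (4)·(9/11) + (1)·(1/11) + (7)·(1/11) = 4.
target 3: (6)·(9/11) + (-4)·(1/11) + (1)·(1/11) = 51/11.
target 4: (-4)·(9/11) + (8)·(1/11) + (2)·(1/11) = -26/11.
The best pure response is target 3 with expected payoff 51/11.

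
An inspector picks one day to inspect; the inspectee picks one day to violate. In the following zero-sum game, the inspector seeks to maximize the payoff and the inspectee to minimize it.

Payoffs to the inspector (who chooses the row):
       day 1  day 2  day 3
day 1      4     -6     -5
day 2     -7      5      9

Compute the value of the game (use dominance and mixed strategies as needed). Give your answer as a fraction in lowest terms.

Column day 3 is strictly dominated by day 2 for the inspectee (it gives the inspector more in every row).
The remaining 2×2 game on (day 1, day 2) × (day 1, day 2) has no saddle point. Let the inspector play day 1 with probability p; indifference gives 4p − 7(1−p) = −6p + 5(1−p), so p = 6/11.
Similarly the inspectee's optimal q on day 1 is 1/2, and the value is 4·(1/2) + (-6)·(1/2) = -1.

-1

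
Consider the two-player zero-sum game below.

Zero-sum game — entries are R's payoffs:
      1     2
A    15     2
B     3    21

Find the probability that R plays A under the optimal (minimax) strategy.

Row minima are 2 and 3, so R's maximin is 3; column maxima are 15 and 21, so C's minimax is 15. These differ, so the equilibrium is in mixed strategies.
Let R play A with probability p. C is indifferent when 15p + 3(1−p) = 2p + 21(1−p), giving p = 18/31.

18/31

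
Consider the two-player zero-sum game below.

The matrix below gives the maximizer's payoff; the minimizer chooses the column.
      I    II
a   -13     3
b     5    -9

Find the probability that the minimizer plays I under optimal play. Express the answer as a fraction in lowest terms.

Row minima are -13 and -9, so the maximizer's maximin is -9; column maxima are 5 and 3, so the minimizer's minimax is 3. These differ, so the equilibrium is in mixed strategies.
Let the minimizer play I with probability q. The maximizer is indifferent when −13q + 3(1−q) = 5q − 9(1−q), giving q = 2/5.

2/5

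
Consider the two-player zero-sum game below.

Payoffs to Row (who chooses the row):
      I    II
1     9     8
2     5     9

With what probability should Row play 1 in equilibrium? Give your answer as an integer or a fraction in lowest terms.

Row minima are 8 and 5, so Row's maximin is 8; column maxima are 9 and 9, so Column's minimax is 9. These differ, so the equilibrium is in mixed strategies.
Let Row play 1 with probability p. Column is indifferent when 9p + 5(1−p) = 8p + 9(1−p), giving p = 4/5.

4/5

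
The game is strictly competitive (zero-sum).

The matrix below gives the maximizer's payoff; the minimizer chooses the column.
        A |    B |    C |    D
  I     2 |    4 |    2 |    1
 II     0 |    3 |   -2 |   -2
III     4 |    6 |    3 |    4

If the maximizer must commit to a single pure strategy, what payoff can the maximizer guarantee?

3

The worst-case payoff for each row is I: 1, II: -2, III: 3.
The best of these is 3.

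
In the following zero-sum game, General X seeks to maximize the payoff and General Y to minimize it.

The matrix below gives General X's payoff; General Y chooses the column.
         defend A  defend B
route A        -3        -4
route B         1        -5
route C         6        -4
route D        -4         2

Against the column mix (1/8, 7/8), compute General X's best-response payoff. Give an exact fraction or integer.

route A: (-3)·(1/8) + (-4)·(7/8) = -31/8.
route B: (1)·(1/8) + (-5)·(7/8) = -17/4.
route C: (6)·(1/8) + (-4)·(7/8) = -11/4.
route D: (-4)·(1/8) + (2)·(7/8) = 5/4.
The best pure response is route D with expected payoff 5/4.

5/4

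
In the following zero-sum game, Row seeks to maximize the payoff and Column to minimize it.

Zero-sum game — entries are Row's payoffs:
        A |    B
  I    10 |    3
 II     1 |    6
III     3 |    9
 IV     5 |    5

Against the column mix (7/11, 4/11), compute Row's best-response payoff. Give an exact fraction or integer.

82/11

I: (10)·(7/11) + (3)·(4/11) = 82/11.
II: (1)·(7/11) + (6)·(4/11) = 31/11.
III: (3)·(7/11) + (9)·(4/11) = 57/11.
IV: (5)·(7/11) + (5)·(4/11) = 5.
The best pure response is I with expected payoff 82/11.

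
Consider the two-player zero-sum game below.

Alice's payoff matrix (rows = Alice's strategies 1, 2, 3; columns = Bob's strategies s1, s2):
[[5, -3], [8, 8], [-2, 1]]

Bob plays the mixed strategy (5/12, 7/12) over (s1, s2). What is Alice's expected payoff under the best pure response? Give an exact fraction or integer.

1: (5)·(5/12) + (-3)·(7/12) = 1/3.
2: (8)·(5/12) + (8)·(7/12) = 8.
3: (-2)·(5/12) + (1)·(7/12) = -1/4.
The best pure response is 2 with expected payoff 8.

8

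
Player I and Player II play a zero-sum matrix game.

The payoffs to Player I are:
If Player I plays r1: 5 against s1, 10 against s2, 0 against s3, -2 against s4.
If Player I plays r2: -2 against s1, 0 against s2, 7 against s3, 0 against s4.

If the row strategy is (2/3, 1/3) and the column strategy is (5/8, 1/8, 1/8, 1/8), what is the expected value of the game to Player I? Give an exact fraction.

Against (5/8, 1/8, 1/8, 1/8), each row's expected payoff is r1: 33/8; r2: -3/8.
Taking the (2/3, 1/3)-weighted average: (2/3)·(33/8) + (1/3)·(-3/8) = 21/8.

21/8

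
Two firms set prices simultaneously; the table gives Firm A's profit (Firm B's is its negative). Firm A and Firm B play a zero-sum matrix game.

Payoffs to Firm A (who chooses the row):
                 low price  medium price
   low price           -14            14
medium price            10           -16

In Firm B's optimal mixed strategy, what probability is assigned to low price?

Row minima are -14 and -16, so Firm A's maximin is -14; column maxima are 10 and 14, so Firm B's minimax is 10. These differ, so the equilibrium is in mixed strategies.
Let Firm B play low price with probability q. Firm A is indifferent when −14q + 14(1−q) = 10q − 16(1−q), giving q = 5/9.

5/9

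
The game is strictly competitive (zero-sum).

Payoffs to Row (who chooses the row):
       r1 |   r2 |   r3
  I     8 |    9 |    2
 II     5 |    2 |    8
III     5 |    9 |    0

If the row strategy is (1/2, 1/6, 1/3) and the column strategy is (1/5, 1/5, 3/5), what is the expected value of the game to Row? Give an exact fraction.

64/15

Against (1/5, 1/5, 3/5), each row's expected payoff is I: 23/5; II: 31/5; III: 14/5.
Taking the (1/2, 1/6, 1/3)-weighted average: (1/2)·(23/5) + (1/6)·(31/5) + (1/3)·(14/5) = 64/15.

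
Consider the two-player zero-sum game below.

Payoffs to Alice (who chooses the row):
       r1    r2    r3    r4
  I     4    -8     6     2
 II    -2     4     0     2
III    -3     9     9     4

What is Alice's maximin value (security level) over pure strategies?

-2

The worst-case payoff for each row is I: -8, II: -2, III: -3.
The best of these is -2.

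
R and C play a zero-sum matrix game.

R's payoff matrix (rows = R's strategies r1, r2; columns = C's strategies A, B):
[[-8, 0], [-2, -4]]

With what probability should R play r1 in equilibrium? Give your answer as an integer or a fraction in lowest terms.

Row minima are -8 and -4, so R's maximin is -4; column maxima are -2 and 0, so C's minimax is -2. These differ, so the equilibrium is in mixed strategies.
Let R play r1 with probability p. C is indifferent when −8p − 2(1−p) = −4(1−p), giving p = 1/5.

1/5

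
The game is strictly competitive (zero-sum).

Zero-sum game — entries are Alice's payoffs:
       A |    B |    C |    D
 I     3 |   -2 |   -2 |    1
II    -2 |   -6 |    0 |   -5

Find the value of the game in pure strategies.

-2

Row minima: -2, -6 → Alice's maximin is -2.
Column maxima: 3, -2, 0, 1 → Bob's minimax is -2.
They coincide at (I, B), so the value is -2.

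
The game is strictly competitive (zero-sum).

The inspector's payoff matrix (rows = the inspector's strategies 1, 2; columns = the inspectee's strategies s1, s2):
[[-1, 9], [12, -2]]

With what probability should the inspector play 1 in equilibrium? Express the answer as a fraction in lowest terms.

Row minima are -1 and -2, so the inspector's maximin is -1; column maxima are 12 and 9, so the inspectee's minimax is 9. These differ, so the equilibrium is in mixed strategies.
Let the inspector play 1 with probability p. The inspectee is indifferent when −p + 12(1−p) = 9p − 2(1−p), giving p = 7/12.

7/12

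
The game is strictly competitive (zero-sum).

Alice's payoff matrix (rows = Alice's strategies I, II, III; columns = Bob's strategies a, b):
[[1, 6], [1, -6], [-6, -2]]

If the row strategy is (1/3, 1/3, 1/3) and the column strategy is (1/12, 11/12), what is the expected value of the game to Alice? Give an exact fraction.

Against (1/12, 11/12), each row's expected payoff is I: 67/12; II: -65/12; III: -7/3.
Taking the (1/3, 1/3, 1/3)-weighted average: (1/3)·(67/12) + (1/3)·(-65/12) + (1/3)·(-7/3) = -13/18.

-13/18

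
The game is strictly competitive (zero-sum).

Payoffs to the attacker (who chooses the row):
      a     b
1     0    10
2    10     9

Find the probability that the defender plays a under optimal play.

Row minima are 0 and 9, so the attacker's maximin is 9; column maxima are 10 and 10, so the defender's minimax is 10. These differ, so the equilibrium is in mixed strategies.
Let the defender play a with probability q. The attacker is indifferent when 10(1−q) = 10q + 9(1−q), giving q = 1/11.

1/11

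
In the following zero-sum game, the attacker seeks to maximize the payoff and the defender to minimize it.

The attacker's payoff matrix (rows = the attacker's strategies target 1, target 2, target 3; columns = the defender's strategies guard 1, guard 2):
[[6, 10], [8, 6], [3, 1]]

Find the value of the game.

22/3

Row target 3 is strictly dominated by row target 2, so the attacker never plays it.
The remaining 2×2 game on (target 1, target 2) × (guard 1, guard 2) has no saddle point. Let the attacker play target 1 with probability p; indifference gives 6p + 8(1−p) = 10p + 6(1−p), so p = 1/3.
Similarly the defender's optimal q on guard 1 is 2/3, and the value is 6·(2/3) + (10)·(1/3) = 22/3.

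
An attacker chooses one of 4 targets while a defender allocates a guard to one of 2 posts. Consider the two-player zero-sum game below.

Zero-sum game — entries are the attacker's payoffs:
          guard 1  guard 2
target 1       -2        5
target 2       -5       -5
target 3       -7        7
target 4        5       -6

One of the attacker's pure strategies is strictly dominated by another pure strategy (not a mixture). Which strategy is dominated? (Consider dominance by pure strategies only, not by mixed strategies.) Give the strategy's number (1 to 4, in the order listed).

2

Compare target 2 with target 1: -2 > -5, 5 > -5.
So target 1 strictly dominates target 2 for the attacker; target 2 is strictly dominated.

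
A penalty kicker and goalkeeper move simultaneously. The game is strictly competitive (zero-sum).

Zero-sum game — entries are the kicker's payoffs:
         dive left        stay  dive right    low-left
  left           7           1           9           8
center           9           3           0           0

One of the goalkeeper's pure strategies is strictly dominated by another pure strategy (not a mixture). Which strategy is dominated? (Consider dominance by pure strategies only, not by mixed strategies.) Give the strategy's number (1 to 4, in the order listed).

The goalkeeper prefers columns that give the kicker less. Compare dive left with stay: 1 < 7, 3 < 9.
So stay strictly dominates dive left for the goalkeeper; dive left is strictly dominated.

1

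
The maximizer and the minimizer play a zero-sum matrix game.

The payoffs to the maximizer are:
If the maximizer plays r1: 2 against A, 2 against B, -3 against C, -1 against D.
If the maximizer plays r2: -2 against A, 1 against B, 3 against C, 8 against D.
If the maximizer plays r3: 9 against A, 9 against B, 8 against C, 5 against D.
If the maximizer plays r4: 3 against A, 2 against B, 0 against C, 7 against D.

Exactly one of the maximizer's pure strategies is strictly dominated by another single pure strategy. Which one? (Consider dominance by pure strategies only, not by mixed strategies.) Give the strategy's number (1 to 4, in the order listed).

Compare r1 with r3: 9 > 2, 9 > 2, 8 > -3, 5 > -1.
So r3 strictly dominates r1 for the maximizer; r1 is strictly dominated.

1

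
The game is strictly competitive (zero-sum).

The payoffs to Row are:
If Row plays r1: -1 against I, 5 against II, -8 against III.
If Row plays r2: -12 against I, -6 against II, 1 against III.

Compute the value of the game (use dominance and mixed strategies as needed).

Column II is strictly dominated by I for Column (it gives Row more in every row).
The remaining 2×2 game on (r1, r2) × (I, III) has no saddle point. Let Row play r1 with probability p; indifference gives −p − 12(1−p) = −8p + (1−p), so p = 13/20.
Similarly Column's optimal q on I is 9/20, and the value is -1·(9/20) + (-8)·(11/20) = -97/20.

-97/20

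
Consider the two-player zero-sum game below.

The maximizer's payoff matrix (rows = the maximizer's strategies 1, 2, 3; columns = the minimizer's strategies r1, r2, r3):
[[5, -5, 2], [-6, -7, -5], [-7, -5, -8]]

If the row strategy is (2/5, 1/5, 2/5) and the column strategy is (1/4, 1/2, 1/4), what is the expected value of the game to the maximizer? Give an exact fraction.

-81/20

Against (1/4, 1/2, 1/4), each row's expected payoff is 1: -3/4; 2: -25/4; 3: -25/4.
Taking the (2/5, 1/5, 2/5)-weighted average: (2/5)·(-3/4) + (1/5)·(-25/4) + (2/5)·(-25/4) = -81/20.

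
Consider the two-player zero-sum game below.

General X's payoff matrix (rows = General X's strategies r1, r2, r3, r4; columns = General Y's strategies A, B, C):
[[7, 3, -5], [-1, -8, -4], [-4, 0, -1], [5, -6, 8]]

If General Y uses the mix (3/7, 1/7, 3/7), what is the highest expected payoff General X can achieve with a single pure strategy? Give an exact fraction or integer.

33/7

r1: (7)·(3/7) + (3)·(1/7) + (-5)·(3/7) = 9/7.
r2: (-1)·(3/7) + (-8)·(1/7) + (-4)·(3/7) = -23/7.
r3: (-4)·(3/7) + (0)·(1/7) + (-1)·(3/7) = -15/7.
r4: (5)·(3/7) + (-6)·(1/7) + (8)·(3/7) = 33/7.
The best pure response is r4 with expected payoff 33/7.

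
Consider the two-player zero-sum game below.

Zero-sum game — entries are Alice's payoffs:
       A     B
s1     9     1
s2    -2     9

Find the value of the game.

Row minima are 1 and -2, so Alice's maximin is 1; column maxima are 9 and 9, so Bob's minimax is 9. These differ, so the equilibrium is in mixed strategies.
Let Alice play s1 with probability p. Bob is indifferent when 9p − 2(1−p) = p + 9(1−p), giving p = 11/19.
Let Bob play A with probability q. Alice is indifferent when 9q + (1−q) = −2q + 9(1−q), giving q = 8/19.
The value is 9·(8/19) + (1)·(11/19) = 83/19.

83/19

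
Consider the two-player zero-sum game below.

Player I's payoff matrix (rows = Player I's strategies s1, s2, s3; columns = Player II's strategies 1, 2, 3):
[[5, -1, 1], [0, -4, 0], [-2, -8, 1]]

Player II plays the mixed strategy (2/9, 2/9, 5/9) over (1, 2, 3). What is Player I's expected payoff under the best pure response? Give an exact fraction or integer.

s1: (5)·(2/9) + (-1)·(2/9) + (1)·(5/9) = 13/9.
s2: (0)·(2/9) + (-4)·(2/9) + (0)·(5/9) = -8/9.
s3: (-2)·(2/9) + (-8)·(2/9) + (1)·(5/9) = -5/3.
The best pure response is s1 with expected payoff 13/9.

13/9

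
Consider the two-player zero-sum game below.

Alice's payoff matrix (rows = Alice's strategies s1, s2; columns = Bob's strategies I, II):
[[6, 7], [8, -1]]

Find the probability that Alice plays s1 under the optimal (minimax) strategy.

Row minima are 6 and -1, so Alice's maximin is 6; column maxima are 8 and 7, so Bob's minimax is 7. These differ, so the equilibrium is in mixed strategies.
Let Alice play s1 with probability p. Bob is indifferent when 6p + 8(1−p) = 7p − (1−p), giving p = 9/10.

9/10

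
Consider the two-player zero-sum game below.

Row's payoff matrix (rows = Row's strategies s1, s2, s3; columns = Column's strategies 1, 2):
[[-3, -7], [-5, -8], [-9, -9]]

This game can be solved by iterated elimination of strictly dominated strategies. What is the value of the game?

-7

Row s2 is strictly dominated by row s1 (-3>-5, -7>-8); eliminate s2.
Row s3 is strictly dominated by row s1 (-3>-9, -7>-9); eliminate s3.
Column 1 is strictly dominated by 2 for Column (-7<-3); eliminate 1.
Only (s1, 2) remains, with payoff -7.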